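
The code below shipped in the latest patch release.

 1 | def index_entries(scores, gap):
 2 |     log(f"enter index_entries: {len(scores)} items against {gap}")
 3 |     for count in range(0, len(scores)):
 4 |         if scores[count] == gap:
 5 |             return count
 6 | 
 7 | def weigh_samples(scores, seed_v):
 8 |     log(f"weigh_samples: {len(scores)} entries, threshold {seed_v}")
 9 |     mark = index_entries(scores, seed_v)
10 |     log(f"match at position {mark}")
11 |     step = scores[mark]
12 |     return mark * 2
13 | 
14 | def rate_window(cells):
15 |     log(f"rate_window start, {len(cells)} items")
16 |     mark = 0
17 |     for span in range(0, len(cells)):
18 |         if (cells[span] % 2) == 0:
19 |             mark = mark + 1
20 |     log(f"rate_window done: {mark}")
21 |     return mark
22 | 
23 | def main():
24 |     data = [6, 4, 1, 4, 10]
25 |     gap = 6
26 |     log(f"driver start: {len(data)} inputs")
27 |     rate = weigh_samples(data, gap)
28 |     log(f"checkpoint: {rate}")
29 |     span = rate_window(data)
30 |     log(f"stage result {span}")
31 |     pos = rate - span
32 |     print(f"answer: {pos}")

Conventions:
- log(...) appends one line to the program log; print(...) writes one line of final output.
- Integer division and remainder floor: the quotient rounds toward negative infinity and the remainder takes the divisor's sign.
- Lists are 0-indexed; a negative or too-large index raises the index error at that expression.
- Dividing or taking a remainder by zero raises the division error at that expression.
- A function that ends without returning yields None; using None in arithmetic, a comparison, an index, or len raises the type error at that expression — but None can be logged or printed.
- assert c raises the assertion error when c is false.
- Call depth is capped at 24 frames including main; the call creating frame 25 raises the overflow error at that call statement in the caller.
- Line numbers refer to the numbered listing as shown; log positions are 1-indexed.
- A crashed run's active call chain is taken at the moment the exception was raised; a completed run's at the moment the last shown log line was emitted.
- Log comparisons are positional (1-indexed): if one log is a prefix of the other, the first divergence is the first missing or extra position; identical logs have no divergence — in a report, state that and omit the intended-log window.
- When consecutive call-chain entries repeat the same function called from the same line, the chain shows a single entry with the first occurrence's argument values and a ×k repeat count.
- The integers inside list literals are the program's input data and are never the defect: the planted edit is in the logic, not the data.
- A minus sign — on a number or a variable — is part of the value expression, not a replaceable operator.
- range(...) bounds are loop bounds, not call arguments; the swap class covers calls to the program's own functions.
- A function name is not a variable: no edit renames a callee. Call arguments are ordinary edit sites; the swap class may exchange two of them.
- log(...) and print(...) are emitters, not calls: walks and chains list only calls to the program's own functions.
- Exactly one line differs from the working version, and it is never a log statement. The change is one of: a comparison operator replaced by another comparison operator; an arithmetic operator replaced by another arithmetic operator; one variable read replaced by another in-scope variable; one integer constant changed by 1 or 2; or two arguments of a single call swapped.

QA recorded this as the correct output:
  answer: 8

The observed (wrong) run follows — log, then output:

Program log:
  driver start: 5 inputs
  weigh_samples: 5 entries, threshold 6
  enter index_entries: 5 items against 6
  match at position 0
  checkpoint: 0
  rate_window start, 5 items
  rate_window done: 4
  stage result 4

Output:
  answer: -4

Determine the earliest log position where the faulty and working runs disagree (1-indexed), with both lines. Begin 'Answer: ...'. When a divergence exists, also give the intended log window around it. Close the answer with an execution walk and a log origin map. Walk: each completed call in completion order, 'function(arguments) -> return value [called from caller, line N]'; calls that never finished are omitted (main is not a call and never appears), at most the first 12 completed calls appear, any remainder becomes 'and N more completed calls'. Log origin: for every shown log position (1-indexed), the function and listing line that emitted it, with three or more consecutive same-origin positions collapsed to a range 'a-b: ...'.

Answer: at position 5 the run shows 'checkpoint: 0' where the working version logs 'checkpoint: 12'.
Intended log window:
  3: enter index_entries: 5 items against 6
  4: match at position 0
  5: checkpoint: 12
  6: rate_window start, 5 items
Execution walk:
  index_entries([6, 4, 1, 4, 10], 6) -> 0  [called from weigh_samples, line 9]
  weigh_samples([6, 4, 1, 4, 10], 6) -> 0  [called from main, line 27]
  rate_window([6, 4, 1, 4, 10]) -> 4  [called from main, line 29]
Origin of each log line:
  1: emitted by main (line 26)
  2: emitted by weigh_samples (line 8)
  3: emitted by index_entries (line 2)
  4: emitted by weigh_samples (line 10)
  5: emitted by main (line 28)
  6: emitted by rate_window (line 15)
  7: emitted by rate_window (line 20)
  8: emitted by main (line 30)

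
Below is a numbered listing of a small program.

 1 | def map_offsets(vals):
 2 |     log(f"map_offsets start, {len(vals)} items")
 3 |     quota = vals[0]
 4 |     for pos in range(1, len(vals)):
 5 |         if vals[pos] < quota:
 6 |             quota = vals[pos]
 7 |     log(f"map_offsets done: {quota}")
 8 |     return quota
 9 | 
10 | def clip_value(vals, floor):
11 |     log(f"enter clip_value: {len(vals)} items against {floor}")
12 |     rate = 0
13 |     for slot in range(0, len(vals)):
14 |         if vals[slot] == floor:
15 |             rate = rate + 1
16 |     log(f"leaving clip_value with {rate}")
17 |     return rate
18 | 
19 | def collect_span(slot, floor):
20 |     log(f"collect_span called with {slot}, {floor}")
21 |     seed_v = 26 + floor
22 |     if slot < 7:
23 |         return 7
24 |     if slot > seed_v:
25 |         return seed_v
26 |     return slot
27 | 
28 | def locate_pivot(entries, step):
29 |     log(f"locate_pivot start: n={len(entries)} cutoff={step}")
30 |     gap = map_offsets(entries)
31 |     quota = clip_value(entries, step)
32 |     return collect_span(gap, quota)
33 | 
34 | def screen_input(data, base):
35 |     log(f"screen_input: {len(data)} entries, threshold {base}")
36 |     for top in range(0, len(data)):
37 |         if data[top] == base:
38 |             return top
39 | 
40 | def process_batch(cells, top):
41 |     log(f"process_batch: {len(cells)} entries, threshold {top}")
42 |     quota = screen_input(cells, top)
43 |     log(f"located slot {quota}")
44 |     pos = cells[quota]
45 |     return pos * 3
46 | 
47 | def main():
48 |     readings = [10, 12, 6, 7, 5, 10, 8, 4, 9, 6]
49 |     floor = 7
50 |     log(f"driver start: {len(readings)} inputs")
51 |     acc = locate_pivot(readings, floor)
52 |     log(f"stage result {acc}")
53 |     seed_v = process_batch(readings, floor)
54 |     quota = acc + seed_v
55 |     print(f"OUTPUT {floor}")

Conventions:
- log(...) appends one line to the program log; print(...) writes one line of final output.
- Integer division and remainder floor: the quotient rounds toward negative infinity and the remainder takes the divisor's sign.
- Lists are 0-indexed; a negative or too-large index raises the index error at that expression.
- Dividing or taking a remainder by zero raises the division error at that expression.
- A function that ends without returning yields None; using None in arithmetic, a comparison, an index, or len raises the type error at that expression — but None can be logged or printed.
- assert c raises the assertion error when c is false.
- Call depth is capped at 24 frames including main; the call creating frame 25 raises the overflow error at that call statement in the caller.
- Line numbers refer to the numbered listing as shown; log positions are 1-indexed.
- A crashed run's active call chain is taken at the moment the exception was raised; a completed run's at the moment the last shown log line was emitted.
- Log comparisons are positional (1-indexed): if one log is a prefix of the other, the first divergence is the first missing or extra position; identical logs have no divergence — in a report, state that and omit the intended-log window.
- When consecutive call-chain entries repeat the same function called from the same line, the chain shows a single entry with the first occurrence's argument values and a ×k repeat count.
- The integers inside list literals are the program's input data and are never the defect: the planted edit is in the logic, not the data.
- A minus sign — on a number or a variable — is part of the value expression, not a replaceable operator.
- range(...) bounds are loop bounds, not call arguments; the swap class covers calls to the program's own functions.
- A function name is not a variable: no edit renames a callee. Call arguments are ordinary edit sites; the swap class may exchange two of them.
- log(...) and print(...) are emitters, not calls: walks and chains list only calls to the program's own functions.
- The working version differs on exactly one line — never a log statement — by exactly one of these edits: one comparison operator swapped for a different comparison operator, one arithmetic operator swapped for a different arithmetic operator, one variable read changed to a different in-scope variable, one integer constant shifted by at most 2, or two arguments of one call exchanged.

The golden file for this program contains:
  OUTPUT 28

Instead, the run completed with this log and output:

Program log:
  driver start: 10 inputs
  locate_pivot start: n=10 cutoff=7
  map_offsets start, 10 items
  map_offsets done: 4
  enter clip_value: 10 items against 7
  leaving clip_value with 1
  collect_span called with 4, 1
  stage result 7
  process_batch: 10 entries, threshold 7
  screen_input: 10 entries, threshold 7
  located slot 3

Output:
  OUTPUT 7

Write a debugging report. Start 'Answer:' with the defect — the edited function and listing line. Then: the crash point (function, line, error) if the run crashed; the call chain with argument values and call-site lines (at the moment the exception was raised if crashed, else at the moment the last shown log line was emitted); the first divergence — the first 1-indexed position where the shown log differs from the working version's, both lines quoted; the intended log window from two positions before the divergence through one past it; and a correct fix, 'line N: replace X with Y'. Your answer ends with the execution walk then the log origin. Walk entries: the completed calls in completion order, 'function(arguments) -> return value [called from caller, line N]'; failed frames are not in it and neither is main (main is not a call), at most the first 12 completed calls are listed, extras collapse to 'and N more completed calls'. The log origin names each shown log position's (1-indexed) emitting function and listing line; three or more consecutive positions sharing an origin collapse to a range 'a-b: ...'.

Answer: the defect is in main at line 55.
The tell: The logs agree in full; only the final output differs.
Call chain: main -> process_batch([10, 12, 6, 7, 5, 10, 8, 4, 9, 6], 7) (called at line 53).
First divergence: none (the log streams are identical).
Execution walk:
  map_offsets([10, 12, 6, 7, 5, 10, 8, 4, 9, 6]) -> 4  [called from locate_pivot, line 30]
  clip_value([10, 12, 6, 7, 5, 10, 8, 4, 9, 6], 7) -> 1  [called from locate_pivot, line 31]
  collect_span(4, 1) -> 7  [called from locate_pivot, line 32]
  locate_pivot([10, 12, 6, 7, 5, 10, 8, 4, 9, 6], 7) -> 7  [called from main, line 51]
  screen_input([10, 12, 6, 7, 5, 10, 8, 4, 9, 6], 7) -> 3  [called from process_batch, line 42]
  process_batch([10, 12, 6, 7, 5, 10, 8, 4, 9, 6], 7) -> 21  [called from main, line 53]
Origin of each log line:
  1: emitted by main (line 50)
  2: emitted by locate_pivot (line 29)
  3: emitted by map_offsets (line 2)
  4: emitted by map_offsets (line 7)
  5: emitted by clip_value (line 11)
  6: emitted by clip_value (line 16)
  7: emitted by collect_span (line 20)
  8: emitted by main (line 52)
  9: emitted by process_batch (line 41)
  10: emitted by screen_input (line 35)
  11: emitted by process_batch (line 43)
A correct fix: line 55: replace `floor` with `quota`.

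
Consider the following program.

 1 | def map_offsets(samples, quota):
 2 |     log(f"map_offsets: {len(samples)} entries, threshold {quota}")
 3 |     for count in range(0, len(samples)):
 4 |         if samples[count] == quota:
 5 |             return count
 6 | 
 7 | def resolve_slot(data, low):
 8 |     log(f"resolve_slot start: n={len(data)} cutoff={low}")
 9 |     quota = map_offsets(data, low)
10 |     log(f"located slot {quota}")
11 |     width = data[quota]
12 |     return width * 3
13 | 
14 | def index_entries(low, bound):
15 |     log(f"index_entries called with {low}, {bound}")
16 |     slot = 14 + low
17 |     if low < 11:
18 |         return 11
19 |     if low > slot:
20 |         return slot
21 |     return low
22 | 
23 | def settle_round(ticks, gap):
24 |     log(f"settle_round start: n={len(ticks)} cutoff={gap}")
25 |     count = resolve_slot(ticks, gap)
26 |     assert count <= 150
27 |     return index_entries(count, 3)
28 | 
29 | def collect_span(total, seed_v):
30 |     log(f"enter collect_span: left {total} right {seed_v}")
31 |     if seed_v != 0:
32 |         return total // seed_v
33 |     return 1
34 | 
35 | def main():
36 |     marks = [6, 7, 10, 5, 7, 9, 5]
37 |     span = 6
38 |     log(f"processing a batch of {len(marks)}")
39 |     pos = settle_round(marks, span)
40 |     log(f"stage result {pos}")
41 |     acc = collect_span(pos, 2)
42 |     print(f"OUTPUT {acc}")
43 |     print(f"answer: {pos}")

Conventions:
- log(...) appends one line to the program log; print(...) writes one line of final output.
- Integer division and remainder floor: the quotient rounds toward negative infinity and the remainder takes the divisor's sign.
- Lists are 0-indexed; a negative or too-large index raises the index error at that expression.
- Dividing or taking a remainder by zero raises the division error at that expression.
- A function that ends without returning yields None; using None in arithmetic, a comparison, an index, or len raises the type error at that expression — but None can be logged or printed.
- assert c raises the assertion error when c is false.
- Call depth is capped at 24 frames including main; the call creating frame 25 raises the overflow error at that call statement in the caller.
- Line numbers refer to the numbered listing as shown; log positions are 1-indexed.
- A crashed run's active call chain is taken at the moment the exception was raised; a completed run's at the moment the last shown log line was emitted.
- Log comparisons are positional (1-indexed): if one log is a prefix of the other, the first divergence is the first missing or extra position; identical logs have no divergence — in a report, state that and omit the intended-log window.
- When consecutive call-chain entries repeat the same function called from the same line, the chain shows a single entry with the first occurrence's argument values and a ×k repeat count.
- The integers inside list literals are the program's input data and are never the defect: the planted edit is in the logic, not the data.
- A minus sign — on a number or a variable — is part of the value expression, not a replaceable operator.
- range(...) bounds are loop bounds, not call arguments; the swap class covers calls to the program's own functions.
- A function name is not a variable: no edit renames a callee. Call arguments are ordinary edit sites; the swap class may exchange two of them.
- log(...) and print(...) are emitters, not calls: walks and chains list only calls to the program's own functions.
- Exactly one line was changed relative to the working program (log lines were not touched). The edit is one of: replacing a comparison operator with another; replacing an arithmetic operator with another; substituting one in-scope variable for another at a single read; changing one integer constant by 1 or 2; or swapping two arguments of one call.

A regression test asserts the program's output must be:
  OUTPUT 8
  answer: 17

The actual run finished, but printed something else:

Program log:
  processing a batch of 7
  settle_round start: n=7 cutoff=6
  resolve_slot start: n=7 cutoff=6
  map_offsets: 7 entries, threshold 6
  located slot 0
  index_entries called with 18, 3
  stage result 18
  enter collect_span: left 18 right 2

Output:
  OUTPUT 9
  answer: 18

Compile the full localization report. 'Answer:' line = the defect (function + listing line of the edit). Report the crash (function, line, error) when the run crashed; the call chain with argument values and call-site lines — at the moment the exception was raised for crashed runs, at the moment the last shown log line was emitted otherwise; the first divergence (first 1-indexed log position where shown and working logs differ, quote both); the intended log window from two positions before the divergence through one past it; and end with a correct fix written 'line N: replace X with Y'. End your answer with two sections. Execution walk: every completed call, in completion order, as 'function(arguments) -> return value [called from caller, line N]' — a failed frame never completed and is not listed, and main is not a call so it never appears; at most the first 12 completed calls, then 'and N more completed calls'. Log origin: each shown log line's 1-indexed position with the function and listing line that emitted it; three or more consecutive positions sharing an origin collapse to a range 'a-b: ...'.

Answer: the defect is in index_entries at line 16.
Core observation: Everything matches until log position 7, which reads 'stage result 18' in place of 'stage result 17'.
Call chain: main -> collect_span(18, 2) (called at line 41).
First divergence: position 7 — shown 'stage result 18', intended 'stage result 17'.
Intended log window:
  5: located slot 0
  6: index_entries called with 18, 3
  7: stage result 17
  8: enter collect_span: left 17 right 2
Execution walk:
  map_offsets([6, 7, 10, 5, 7, 9, 5], 6) -> 0  [called from resolve_slot, line 9]
  resolve_slot([6, 7, 10, 5, 7, 9, 5], 6) -> 18  [called from settle_round, line 25]
  index_entries(18, 3) -> 18  [called from settle_round, line 27]
  settle_round([6, 7, 10, 5, 7, 9, 5], 6) -> 18  [called from main, line 39]
  collect_span(18, 2) -> 9  [called from main, line 41]
Log line origins:
  1: logged in main at line 38
  2: logged in settle_round at line 24
  3: logged in resolve_slot at line 8
  4: logged in map_offsets at line 2
  5: logged in resolve_slot at line 10
  6: logged in index_entries at line 15
  7: logged in main at line 40
  8: logged in collect_span at line 30
A correct fix: line 16: replace `low` with `bound`.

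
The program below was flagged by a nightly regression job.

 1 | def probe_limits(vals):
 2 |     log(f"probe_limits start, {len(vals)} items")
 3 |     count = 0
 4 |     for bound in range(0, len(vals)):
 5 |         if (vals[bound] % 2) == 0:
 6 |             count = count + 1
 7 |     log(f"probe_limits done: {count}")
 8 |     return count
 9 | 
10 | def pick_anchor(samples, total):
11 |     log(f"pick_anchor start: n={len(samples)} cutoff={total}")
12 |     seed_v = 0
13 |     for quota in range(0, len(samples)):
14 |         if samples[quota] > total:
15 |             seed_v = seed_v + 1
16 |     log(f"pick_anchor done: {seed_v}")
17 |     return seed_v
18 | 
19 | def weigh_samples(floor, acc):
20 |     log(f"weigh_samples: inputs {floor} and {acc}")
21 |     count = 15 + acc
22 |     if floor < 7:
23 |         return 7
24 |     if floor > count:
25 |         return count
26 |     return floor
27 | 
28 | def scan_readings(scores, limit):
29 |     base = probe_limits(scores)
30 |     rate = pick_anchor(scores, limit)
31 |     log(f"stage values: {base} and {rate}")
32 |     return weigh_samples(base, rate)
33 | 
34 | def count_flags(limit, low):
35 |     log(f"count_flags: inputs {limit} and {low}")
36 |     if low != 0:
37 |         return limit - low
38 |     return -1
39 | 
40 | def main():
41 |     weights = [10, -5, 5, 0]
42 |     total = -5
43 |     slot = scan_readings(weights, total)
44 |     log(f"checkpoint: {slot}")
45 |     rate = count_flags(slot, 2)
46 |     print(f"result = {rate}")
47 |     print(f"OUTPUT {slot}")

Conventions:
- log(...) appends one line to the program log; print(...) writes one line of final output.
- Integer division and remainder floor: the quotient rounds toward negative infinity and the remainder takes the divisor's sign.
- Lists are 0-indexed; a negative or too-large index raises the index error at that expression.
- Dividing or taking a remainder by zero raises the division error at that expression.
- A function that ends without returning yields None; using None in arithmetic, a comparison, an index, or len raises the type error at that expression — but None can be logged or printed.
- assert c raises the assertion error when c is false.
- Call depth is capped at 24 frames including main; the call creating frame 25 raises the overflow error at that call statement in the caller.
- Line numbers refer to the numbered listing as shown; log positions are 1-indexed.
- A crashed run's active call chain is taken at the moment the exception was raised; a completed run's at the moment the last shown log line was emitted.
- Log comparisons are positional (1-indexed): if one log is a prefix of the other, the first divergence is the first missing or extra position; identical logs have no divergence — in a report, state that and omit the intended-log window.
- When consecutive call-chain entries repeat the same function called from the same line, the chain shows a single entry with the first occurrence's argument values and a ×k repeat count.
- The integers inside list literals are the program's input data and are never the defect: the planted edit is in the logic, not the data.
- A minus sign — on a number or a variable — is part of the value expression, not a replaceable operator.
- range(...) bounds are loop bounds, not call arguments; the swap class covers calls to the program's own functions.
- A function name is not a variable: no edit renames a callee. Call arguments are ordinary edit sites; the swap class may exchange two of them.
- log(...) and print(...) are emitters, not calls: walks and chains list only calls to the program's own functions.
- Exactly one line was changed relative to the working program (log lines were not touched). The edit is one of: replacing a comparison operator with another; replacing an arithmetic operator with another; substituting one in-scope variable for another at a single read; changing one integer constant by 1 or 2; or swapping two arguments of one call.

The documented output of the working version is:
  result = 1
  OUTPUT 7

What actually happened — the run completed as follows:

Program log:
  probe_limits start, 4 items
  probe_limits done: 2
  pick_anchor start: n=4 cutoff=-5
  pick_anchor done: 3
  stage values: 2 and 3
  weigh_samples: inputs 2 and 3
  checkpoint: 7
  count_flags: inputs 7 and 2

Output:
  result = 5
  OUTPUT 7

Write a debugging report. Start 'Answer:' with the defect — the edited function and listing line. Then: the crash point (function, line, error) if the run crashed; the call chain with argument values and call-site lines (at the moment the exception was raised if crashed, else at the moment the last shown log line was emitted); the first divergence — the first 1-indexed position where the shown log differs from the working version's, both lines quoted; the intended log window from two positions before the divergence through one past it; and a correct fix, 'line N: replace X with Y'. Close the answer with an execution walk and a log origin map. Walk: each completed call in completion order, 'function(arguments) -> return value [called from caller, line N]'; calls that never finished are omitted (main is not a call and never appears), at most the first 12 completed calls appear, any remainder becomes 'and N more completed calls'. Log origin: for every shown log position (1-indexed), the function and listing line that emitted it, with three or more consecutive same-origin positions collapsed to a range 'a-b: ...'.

Answer: the defect is in count_flags at line 37.
Key observation: Log streams are identical — the defect surfaces only in the printed output.
Call chain: main -> count_flags(7, 2) (called at line 45).
First divergence: none (the log streams are identical).
Execution walk:
  probe_limits([10, -5, 5, 0]) -> 2  [called from scan_readings, line 29]
  pick_anchor([10, -5, 5, 0], -5) -> 3  [called from scan_readings, line 30]
  weigh_samples(2, 3) -> 7  [called from scan_readings, line 32]
  scan_readings([10, -5, 5, 0], -5) -> 7  [called from main, line 43]
  count_flags(7, 2) -> 5  [called from main, line 45]
Origin of each log line:
  1: from probe_limits, line 2
  2: from probe_limits, line 7
  3: from pick_anchor, line 11
  4: from pick_anchor, line 16
  5: from scan_readings, line 31
  6: from weigh_samples, line 20
  7: from main, line 44
  8: from count_flags, line 35
A correct fix: line 37: replace `-` with `%`.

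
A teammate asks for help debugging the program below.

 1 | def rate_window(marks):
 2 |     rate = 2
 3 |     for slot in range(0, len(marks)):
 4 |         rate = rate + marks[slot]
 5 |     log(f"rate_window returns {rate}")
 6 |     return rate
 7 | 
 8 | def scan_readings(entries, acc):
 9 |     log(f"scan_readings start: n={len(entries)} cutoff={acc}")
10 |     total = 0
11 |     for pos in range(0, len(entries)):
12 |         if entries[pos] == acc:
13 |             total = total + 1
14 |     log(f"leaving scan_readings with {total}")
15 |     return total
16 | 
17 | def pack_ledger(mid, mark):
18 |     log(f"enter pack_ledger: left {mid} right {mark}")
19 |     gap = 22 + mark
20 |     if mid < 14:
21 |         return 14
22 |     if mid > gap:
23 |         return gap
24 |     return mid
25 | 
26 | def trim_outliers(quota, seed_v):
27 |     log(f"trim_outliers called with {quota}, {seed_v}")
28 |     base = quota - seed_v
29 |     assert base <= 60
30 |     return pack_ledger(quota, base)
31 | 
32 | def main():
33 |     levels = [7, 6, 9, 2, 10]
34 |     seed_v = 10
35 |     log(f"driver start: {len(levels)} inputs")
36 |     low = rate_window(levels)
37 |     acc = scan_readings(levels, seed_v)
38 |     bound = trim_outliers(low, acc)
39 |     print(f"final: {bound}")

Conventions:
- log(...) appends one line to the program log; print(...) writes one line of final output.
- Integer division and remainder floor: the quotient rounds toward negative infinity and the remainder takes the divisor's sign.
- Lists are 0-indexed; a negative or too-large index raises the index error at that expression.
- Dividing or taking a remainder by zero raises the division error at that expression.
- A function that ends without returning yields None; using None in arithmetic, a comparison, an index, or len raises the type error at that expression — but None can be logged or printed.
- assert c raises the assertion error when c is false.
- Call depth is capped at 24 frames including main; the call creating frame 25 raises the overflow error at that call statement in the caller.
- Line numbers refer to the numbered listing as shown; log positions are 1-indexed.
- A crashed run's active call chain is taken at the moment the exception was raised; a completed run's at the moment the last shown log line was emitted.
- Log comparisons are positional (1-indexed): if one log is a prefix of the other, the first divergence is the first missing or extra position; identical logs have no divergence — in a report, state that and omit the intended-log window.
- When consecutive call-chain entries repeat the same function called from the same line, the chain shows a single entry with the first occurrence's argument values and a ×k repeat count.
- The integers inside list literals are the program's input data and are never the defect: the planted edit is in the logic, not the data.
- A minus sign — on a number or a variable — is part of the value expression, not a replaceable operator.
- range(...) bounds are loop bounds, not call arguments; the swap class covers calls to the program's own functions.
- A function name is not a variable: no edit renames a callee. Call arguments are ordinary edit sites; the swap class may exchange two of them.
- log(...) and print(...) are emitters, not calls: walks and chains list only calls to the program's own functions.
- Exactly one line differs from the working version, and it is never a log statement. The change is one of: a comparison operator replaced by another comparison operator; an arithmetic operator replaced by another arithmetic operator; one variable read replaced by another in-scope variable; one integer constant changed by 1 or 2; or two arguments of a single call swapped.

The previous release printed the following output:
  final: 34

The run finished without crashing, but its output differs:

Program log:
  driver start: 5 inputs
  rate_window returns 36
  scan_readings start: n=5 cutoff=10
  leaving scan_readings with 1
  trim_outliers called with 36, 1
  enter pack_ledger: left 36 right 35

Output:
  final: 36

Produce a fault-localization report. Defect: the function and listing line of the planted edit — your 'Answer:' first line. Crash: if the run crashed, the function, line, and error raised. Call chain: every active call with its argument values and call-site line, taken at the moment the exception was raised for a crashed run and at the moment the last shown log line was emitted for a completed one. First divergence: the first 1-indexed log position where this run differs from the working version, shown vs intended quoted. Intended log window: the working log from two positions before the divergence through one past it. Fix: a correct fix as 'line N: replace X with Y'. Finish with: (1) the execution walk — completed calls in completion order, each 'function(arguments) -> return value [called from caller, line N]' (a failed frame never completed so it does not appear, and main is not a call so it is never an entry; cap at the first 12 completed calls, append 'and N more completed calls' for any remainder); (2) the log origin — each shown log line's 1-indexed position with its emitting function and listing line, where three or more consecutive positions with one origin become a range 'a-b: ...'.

Answer: the defect is in rate_window at line 2.
Key fact: Position 2 is the first bad log line: 'rate_window returns 36' should read 'rate_window returns 34'.
Call chain: main -> trim_outliers(36, 1) (called at line 38) -> pack_ledger(36, 35) (called at line 30).
First divergence: position 2 — shown 'rate_window returns 36', intended 'rate_window returns 34'.
Intended log window:
  1: driver start: 5 inputs
  2: rate_window returns 34
  3: scan_readings start: n=5 cutoff=10
Execution walk:
  rate_window([7, 6, 9, 2, 10]) -> 36  [called from main, line 36]
  scan_readings([7, 6, 9, 2, 10], 10) -> 1  [called from main, line 37]
  pack_ledger(36, 35) -> 36  [called from trim_outliers, line 30]
  trim_outliers(36, 1) -> 36  [called from main, line 38]
Log origin:
  1 — main, line 35
  2 — rate_window, line 5
  3 — scan_readings, line 9
  4 — scan_readings, line 14
  5 — trim_outliers, line 27
  6 — pack_ledger, line 18
A correct fix: line 2: replace `2` with `0`.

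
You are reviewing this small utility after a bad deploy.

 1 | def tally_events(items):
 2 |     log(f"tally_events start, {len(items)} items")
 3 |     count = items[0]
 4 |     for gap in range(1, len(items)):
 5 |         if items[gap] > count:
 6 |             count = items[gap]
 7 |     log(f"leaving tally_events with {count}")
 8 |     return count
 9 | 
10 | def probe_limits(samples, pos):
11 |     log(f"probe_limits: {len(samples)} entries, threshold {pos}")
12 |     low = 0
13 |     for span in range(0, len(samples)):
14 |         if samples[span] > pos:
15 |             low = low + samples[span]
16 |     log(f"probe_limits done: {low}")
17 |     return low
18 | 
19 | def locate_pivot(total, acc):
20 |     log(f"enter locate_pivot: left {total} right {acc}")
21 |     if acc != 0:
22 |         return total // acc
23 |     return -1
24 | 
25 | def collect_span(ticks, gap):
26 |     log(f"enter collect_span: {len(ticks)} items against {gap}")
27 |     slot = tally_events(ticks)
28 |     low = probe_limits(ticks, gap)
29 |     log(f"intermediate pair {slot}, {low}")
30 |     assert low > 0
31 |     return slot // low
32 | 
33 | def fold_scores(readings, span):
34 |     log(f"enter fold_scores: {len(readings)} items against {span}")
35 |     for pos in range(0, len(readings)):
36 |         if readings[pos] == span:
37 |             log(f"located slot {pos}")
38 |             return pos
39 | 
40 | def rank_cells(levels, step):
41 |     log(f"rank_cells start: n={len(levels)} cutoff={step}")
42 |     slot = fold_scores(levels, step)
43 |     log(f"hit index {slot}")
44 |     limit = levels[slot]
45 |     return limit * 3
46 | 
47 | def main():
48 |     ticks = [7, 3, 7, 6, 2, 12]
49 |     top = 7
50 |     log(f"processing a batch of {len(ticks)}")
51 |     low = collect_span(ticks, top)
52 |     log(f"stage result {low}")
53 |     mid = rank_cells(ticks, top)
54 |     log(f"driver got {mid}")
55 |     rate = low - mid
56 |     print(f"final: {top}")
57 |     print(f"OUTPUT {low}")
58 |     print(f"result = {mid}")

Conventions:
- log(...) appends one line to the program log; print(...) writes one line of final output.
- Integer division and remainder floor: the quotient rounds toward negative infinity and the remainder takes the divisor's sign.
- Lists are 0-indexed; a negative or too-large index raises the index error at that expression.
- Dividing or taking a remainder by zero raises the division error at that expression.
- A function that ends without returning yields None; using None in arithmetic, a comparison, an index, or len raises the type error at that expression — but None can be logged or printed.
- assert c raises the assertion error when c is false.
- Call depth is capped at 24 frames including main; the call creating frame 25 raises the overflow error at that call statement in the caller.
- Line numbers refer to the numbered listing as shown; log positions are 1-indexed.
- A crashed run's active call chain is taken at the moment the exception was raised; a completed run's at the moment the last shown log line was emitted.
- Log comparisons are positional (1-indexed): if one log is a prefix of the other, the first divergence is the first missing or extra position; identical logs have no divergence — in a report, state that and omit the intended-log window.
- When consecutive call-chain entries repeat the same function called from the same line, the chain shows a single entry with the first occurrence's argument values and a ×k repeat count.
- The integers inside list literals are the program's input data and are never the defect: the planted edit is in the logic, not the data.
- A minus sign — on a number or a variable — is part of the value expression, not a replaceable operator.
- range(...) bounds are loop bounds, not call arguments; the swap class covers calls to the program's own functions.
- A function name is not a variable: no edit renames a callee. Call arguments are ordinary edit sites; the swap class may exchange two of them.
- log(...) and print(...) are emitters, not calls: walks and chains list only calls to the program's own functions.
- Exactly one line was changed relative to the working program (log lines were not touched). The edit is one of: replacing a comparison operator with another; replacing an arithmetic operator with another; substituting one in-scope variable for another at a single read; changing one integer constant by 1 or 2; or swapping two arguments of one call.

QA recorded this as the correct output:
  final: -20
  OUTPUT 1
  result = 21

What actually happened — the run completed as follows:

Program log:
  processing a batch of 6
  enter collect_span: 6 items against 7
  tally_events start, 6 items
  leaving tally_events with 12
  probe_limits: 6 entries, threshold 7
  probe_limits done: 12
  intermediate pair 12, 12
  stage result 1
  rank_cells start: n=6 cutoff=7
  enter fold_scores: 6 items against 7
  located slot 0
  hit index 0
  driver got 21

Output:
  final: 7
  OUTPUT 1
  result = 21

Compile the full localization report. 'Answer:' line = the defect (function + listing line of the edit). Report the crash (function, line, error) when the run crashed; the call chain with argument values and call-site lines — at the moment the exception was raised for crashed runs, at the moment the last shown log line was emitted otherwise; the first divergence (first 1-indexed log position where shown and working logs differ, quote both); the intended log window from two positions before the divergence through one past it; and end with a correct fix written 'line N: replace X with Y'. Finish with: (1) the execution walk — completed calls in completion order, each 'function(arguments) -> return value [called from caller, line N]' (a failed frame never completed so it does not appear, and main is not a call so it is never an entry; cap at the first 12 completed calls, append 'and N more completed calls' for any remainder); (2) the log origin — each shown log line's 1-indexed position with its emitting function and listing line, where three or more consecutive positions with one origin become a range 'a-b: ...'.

Answer: the defect is in main at line 56.
The tell: Nothing in the log betrays the bug — only the output does.
Call chain: main.
First divergence: there is none — every log position agrees.
Execution walk:
  tally_events([7, 3, 7, 6, 2, 12]) -> 12  [called from collect_span, line 27]
  probe_limits([7, 3, 7, 6, 2, 12], 7) -> 12  [called from collect_span, line 28]
  collect_span([7, 3, 7, 6, 2, 12], 7) -> 1  [called from main, line 51]
  fold_scores([7, 3, 7, 6, 2, 12], 7) -> 0  [called from rank_cells, line 42]
  rank_cells([7, 3, 7, 6, 2, 12], 7) -> 21  [called from main, line 53]
Log origins:
  1: emitted by main (line 50)
  2: emitted by collect_span (line 26)
  3: emitted by tally_events (line 2)
  4: emitted by tally_events (line 7)
  5: emitted by probe_limits (line 11)
  6: emitted by probe_limits (line 16)
  7: emitted by collect_span (line 29)
  8: emitted by main (line 52)
  9: emitted by rank_cells (line 41)
  10: emitted by fold_scores (line 34)
  11: emitted by fold_scores (line 37)
  12: emitted by rank_cells (line 43)
  13: emitted by main (line 54)
A correct fix: line 56: replace `top` with `rate`.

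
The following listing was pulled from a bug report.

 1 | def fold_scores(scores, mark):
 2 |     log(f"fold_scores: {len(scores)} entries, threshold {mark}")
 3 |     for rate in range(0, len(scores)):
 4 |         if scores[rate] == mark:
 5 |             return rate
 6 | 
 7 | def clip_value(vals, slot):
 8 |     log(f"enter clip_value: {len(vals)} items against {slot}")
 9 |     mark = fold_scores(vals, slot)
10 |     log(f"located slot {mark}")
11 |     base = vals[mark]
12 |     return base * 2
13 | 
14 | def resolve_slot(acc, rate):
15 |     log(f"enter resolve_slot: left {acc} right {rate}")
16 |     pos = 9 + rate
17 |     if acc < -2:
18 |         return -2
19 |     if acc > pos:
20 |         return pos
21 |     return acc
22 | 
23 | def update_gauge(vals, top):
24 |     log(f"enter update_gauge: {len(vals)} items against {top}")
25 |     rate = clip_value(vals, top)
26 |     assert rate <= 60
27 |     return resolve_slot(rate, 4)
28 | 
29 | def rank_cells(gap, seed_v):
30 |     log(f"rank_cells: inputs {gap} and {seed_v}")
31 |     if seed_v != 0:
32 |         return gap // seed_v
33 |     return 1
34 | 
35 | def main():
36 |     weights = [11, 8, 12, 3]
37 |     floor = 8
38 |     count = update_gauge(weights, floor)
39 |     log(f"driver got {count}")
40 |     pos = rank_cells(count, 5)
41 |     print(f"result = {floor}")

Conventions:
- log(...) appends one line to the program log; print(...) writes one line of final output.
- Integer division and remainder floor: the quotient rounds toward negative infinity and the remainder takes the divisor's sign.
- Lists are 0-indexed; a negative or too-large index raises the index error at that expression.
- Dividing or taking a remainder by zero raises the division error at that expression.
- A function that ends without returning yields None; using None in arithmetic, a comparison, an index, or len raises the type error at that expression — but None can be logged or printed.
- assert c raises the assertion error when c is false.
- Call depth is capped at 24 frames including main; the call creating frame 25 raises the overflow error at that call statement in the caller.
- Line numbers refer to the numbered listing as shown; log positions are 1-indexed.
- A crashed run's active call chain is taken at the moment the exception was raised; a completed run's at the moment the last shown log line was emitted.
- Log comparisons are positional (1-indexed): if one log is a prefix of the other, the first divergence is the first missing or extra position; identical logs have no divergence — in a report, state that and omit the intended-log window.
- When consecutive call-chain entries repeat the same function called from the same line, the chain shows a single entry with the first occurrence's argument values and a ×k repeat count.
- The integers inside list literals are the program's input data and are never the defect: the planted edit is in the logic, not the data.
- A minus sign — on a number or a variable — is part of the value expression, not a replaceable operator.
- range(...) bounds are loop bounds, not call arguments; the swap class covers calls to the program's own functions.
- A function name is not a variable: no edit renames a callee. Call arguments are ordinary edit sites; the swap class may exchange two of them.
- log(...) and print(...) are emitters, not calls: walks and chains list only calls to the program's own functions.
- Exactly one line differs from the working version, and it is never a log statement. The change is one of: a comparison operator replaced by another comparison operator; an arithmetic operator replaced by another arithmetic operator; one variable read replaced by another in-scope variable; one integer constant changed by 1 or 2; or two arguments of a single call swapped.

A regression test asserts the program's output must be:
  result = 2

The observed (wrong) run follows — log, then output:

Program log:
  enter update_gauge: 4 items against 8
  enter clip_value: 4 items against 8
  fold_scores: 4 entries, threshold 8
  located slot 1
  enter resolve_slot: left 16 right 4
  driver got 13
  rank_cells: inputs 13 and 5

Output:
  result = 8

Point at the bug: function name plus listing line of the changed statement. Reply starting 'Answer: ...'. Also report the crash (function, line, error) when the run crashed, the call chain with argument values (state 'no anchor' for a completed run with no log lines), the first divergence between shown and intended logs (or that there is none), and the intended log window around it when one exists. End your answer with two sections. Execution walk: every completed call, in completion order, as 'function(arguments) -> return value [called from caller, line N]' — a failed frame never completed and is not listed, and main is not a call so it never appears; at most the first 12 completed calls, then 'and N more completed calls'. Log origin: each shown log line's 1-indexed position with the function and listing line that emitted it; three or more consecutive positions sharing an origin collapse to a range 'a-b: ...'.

Answer: the defect is in main at line 41.
Key observation: Log streams are identical — the defect surfaces only in the printed output.
Call chain: main -> rank_cells(13, 5) (called at line 40).
First divergence: there is none — every log position agrees.
Execution walk:
  fold_scores([11, 8, 12, 3], 8) -> 1  [called from clip_value, line 9]
  clip_value([11, 8, 12, 3], 8) -> 16  [called from update_gauge, line 25]
  resolve_slot(16, 4) -> 13  [called from update_gauge, line 27]
  update_gauge([11, 8, 12, 3], 8) -> 13  [called from main, line 38]
  rank_cells(13, 5) -> 2  [called from main, line 40]
Log origin:
  1 — update_gauge, line 24
  2 — clip_value, line 8
  3 — fold_scores, line 2
  4 — clip_value, line 10
  5 — resolve_slot, line 15
  6 — main, line 39
  7 — rank_cells, line 30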